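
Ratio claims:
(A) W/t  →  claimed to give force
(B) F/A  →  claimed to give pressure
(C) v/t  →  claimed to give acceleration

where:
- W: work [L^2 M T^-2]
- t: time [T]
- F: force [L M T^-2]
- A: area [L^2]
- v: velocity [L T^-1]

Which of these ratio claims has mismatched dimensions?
(A) W/t does not give force

(A) W/t: [L^2 M T^-3] ≠ force [L M T^-2] ✗
(B) F/A: [L^-1 M T^-2] = pressure [L^-1 M T^-2] ✓
(C) v/t: [L T^-2] = acceleration [L T^-2] ✓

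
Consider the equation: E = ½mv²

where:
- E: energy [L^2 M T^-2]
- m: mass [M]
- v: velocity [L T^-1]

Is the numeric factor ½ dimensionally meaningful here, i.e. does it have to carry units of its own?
No

E has dimensions [L^2 M T^-2] and mv² already has dimensions [L^2 M T^-2], so the equation balances without ½ contributing any dimensions. ½ is a pure (dimensionless) number; changing or removing it would not affect dimensional consistency.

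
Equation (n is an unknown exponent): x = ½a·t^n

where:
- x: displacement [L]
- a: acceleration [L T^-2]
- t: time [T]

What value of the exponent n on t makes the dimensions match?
n = 2

x has dimensions [L]; t has dimensions [T].
The rest of the RHS has dimensions [L T^-2], so t^n must supply [T^2].
With n = 2: ½a·t^2 has dimensions [L], matching the LHS ✓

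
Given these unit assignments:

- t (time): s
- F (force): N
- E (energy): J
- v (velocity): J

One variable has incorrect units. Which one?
v

The variable v (velocity) should have units m/s, not J.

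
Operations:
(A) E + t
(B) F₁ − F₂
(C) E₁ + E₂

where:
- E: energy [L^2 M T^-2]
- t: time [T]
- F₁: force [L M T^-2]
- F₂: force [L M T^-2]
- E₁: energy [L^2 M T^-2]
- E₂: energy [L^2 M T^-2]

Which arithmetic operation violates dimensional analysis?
(A) E + t

(A) E + t: E [L^2 M T^-2] and t [T] — different dimensions cannot be added/subtracted ✗
(B) F₁ − F₂: F₁ [L M T^-2] and F₂ [L M T^-2] — same dimensions ✓
(C) E₁ + E₂: E₁ [L^2 M T^-2] and E₂ [L^2 M T^-2] — same dimensions ✓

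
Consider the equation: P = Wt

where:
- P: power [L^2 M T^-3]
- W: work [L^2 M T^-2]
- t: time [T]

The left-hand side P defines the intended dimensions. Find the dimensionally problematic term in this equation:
The right-hand side term Wt

P has dimensions [L^2 M T^-3], but Wt has dimensions [L^2 M T^-1], so the term Wt is dimensionally wrong for P.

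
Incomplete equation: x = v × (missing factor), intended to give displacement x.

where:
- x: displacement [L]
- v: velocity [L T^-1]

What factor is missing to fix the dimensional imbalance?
t (time), dimensions [T]

x has dimensions [L] and v has dimensions [L T^-1].
The missing factor must have dimensions [L] / [L T^-1] = [T], i.e. time (t).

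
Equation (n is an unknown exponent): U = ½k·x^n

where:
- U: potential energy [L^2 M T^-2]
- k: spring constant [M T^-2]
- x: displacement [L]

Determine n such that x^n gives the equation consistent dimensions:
n = 2

U has dimensions [L^2 M T^-2]; x has dimensions [L].
The rest of the RHS has dimensions [M T^-2], so x^n must supply [L^2].
With n = 2: ½k·x^2 has dimensions [L^2 M T^-2], matching the LHS ✓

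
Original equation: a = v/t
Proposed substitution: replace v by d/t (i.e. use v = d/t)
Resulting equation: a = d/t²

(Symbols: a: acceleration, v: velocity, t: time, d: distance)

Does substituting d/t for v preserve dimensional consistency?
Yes

[v] = [L T^-1] and [d/t] = [L T^-1]. These match, so the substitution replaces a quantity by one of the same dimensions and the result a = d/t² has LHS [L T^-2] vs RHS [L T^-2] — still consistent.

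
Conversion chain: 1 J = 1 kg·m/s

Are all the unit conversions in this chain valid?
The chain is incorrect (it contains an error).

Incorrect: Joule is kg·m²/s², not kg·m/s (that is momentum)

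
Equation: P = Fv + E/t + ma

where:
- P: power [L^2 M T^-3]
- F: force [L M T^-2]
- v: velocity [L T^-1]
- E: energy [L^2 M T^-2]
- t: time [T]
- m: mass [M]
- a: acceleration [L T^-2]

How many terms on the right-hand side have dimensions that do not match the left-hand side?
1

LHS P: [L^2 M T^-3]
- Fv: [L^2 M T^-3] ✓
- E/t: [L^2 M T^-3] ✓
- ma: [L M T^-2] ✗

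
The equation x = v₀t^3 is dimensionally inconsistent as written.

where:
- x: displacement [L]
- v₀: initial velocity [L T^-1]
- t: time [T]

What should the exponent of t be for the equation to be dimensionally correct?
The exponent of t should be 1: x = v₀t

The LHS x has dimensions [L]; t has dimensions [T].
As written, the RHS v₀t^3 (exponent 3 on t) has dimensions [L T^2], which does not match.
With exponent 1, the RHS v₀t has dimensions [L], matching the LHS.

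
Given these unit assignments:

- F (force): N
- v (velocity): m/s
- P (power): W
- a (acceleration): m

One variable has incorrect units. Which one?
a

The variable a (acceleration) should have units m/s², not m.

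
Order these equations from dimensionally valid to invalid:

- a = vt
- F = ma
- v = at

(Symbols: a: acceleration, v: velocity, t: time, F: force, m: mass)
Dimensionally correct: F = ma, v = at
Dimensionally incorrect: a = vt
Ordered (correct first, then incorrect): F = ma, v = at, a = vt

- a = vt: LHS [L T^-2], RHS [L] → incorrect ✗
- F = ma: LHS [L M T^-2], RHS [L M T^-2] → correct ✓
- v = at: LHS [L T^-1], RHS [L T^-1] → correct ✓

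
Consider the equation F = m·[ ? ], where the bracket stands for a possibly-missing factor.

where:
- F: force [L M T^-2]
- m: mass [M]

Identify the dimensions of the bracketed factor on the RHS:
[L T^-2] — acceleration (e.g. a)

F has dimensions [L M T^-2]; m has dimensions [M].
The bracketed factor must supply [L M T^-2] / [M] = [L T^-2].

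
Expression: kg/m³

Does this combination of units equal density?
Yes

The expression kg/m³ has dimensions [L^-3 M], which is exactly density [L^-3 M].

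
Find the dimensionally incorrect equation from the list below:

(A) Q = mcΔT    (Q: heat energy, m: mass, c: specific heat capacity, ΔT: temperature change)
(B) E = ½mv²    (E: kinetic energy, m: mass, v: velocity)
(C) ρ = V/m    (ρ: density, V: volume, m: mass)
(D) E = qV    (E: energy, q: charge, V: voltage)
(C) ρ = V/m

The equation (C) ρ = V/m is dimensionally incorrect.

LHS (ρ): [L^-3 M]
RHS (V/m): [L^3 M^-1] ✗

The dimensions do not match. The other three equations balance.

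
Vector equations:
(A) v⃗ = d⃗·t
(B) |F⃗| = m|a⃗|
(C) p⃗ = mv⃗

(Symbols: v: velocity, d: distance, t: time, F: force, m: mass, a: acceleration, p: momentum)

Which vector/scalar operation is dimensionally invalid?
(A) v⃗ = d⃗·t

(A) v⃗ = d⃗·t: LHS [L T^-1], RHS [L T] ✗ — velocity is displacement per time; should be d⃗/t
(B) |F⃗| = m|a⃗|: LHS [L M T^-2], RHS [L M T^-2] ✓ — magnitudes of vectors are scalars
(C) p⃗ = mv⃗: LHS [L M T^-1], RHS [L M T^-1] ✓ — mass (scalar) times velocity (vector)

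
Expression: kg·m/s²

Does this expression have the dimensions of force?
Yes

The expression kg·m/s² has dimensions [L M T^-2], which is exactly force [L M T^-2].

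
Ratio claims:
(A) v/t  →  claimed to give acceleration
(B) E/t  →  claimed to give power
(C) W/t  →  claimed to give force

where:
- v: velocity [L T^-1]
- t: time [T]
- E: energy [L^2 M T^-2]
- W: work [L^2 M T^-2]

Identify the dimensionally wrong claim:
(C) W/t does not give force

(A) v/t: [L T^-2] = acceleration [L T^-2] ✓
(B) E/t: [L^2 M T^-3] = power [L^2 M T^-3] ✓
(C) W/t: [L^2 M T^-3] ≠ force [L M T^-2] ✗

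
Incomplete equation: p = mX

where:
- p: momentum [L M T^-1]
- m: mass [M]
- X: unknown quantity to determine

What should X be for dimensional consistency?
X = v (velocity), dimensions [L T^-1]

p has dimensions [L M T^-1]; the rest of the RHS (m) has dimensions [M].
So X must have dimensions [L T^-1] — X = v (velocity).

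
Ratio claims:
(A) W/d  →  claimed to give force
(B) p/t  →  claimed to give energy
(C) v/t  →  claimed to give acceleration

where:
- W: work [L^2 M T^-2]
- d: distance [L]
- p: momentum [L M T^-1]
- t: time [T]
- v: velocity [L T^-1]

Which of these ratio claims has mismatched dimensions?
(B) p/t does not give energy

(A) W/d: [L M T^-2] = force [L M T^-2] ✓
(B) p/t: [L M T^-2] ≠ energy [L^2 M T^-2] ✗
(C) v/t: [L T^-2] = acceleration [L T^-2] ✓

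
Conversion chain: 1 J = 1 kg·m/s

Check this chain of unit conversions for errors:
The chain is incorrect (it contains an error).

Incorrect: Joule is kg·m²/s², not kg·m/s (that is momentum)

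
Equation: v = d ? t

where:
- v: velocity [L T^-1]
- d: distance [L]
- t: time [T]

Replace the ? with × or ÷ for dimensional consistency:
division (÷): v = d ÷ t

v [L T^-1]; d [L]; t [T].
d × t → [L T] ✗
d ÷ t → [L T^-1] ✓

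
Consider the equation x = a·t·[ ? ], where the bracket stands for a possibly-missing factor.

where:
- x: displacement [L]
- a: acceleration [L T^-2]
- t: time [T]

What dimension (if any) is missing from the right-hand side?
[T] — time (e.g. t)

x has dimensions [L]; a·t has dimensions [L T^-1].
The bracketed factor must supply [L] / [L T^-1] = [T].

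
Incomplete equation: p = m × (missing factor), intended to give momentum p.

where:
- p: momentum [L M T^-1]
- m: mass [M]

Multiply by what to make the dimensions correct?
v (velocity), dimensions [L T^-1]

p has dimensions [L M T^-1] and m has dimensions [M].
The missing factor must have dimensions [L M T^-1] / [M] = [L T^-1], i.e. velocity (v).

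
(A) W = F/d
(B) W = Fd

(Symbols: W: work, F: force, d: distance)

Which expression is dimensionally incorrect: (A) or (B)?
(A)

(A) W = F/d: LHS [L^2 M T^-2], RHS [M T^-2] ✗
(B) W = Fd: LHS [L^2 M T^-2], RHS [L^2 M T^-2] ✓

Expression (A) W = F/d is dimensionally incorrect.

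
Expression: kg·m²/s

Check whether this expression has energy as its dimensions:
No

The expression kg·m²/s has dimensions [L^2 M T^-1], but energy has dimensions [L^2 M T^-2].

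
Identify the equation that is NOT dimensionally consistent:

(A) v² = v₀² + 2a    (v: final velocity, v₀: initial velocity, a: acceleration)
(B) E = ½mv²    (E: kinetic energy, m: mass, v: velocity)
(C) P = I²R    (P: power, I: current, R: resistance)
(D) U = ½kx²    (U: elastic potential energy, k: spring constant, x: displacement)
(A) v² = v₀² + 2a

The equation (A) v² = v₀² + 2a is dimensionally incorrect.

LHS (v²): [L^2 T^-2]
RHS terms:
  - v₀²: [L^2 T^-2] ✓
  - 2a: [L T^-2] ✗ (does not match LHS)

The dimensions do not match. The other three equations balance.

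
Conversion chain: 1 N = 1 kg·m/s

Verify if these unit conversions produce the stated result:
The chain is incorrect (it contains an error).

Incorrect: Newton is kg·m/s², not kg·m/s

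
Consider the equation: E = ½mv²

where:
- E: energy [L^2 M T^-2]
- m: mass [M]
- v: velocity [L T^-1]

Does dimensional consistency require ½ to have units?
No

E has dimensions [L^2 M T^-2] and mv² already has dimensions [L^2 M T^-2], so the equation balances without ½ contributing any dimensions. ½ is a pure (dimensionless) number; changing or removing it would not affect dimensional consistency.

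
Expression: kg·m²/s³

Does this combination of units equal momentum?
No

The expression kg·m²/s³ has dimensions [L^2 M T^-3], but momentum has dimensions [L M T^-1].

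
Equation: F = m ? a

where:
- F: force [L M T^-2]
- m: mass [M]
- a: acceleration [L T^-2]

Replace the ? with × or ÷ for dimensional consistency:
multiplication (×): F = m × a

F [L M T^-2]; m [M]; a [L T^-2].
m × a → [L M T^-2] ✓
m ÷ a → [L^-1 M T^2] ✗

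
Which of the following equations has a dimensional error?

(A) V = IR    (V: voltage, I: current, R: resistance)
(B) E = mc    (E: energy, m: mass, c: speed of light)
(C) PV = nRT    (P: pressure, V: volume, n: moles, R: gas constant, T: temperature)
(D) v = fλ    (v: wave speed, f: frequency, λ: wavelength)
(B) E = mc

The equation (B) E = mc is dimensionally incorrect.

LHS (E): [L^2 M T^-2]
RHS (mc): [L M T^-1] ✗

The dimensions do not match. The other three equations balance.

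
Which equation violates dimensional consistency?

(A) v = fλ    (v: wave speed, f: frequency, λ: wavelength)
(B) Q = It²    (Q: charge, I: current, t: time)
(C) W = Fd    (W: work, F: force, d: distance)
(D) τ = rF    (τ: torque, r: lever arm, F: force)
(B) Q = It²

The equation (B) Q = It² is dimensionally incorrect.

LHS (Q): [I T]
RHS (It²): [I T^2] ✗

The dimensions do not match. The other three equations balance.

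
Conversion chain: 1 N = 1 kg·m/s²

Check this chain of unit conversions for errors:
The chain is correct (no errors).

Correct: Newton is defined as kg·m/s²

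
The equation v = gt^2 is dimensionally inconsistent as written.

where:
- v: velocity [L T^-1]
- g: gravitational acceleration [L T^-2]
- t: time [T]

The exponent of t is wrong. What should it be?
The exponent of t should be 1: v = gt

The LHS v has dimensions [L T^-1]; t has dimensions [T].
As written, the RHS gt^2 (exponent 2 on t) has dimensions [L], which does not match.
With exponent 1, the RHS gt has dimensions [L T^-1], matching the LHS.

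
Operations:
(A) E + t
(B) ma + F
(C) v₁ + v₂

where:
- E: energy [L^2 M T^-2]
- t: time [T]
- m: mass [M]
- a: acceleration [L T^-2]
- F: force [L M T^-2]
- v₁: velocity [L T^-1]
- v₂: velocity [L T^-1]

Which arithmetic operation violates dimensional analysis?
(A) E + t

(A) E + t: E [L^2 M T^-2] and t [T] — different dimensions cannot be added/subtracted ✗
(B) ma + F: ma [L M T^-2] and F [L M T^-2] — same dimensions ✓
(C) v₁ + v₂: v₁ [L T^-1] and v₂ [L T^-1] — same dimensions ✓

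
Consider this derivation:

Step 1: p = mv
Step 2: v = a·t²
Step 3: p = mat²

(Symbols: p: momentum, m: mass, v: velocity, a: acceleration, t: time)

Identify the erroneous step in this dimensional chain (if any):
Step 2

Step 1: p = mv → LHS [L M T^-1], RHS [L M T^-1] ✓
Step 2: v = a·t² → LHS [L T^-1], RHS [L] ✗

The first dimensional inconsistency appears in step 2: v = a·t²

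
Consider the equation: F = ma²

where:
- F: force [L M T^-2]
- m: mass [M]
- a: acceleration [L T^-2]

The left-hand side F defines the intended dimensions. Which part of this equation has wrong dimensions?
The right-hand side term ma²

F has dimensions [L M T^-2], but ma² has dimensions [L^2 M T^-4], so the term ma² is dimensionally wrong for F.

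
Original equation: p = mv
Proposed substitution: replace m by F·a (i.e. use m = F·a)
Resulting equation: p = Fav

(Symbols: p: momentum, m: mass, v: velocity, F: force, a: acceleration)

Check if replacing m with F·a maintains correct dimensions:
No

[m] = [M] and [F·a] = [L^2 M T^-4]. These differ, so the substitution replaces a quantity by one of different dimensions and the result p = Fav has LHS [L M T^-1] vs RHS [L^3 M T^-5] — inconsistent.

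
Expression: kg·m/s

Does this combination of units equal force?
No

The expression kg·m/s has dimensions [L M T^-1], but force has dimensions [L M T^-2].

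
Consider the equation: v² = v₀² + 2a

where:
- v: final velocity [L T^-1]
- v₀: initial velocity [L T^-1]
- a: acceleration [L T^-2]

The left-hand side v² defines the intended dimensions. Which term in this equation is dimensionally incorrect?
The term 2a

Checking each RHS term against the LHS:
- v₀²: [L^2 T^-2] — matches v² [L^2 T^-2] ✓
- 2a: [L T^-2] — does NOT match v² [L^2 T^-2] ✗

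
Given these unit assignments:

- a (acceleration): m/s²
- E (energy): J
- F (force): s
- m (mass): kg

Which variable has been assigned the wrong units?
F

The variable F (force) should have units N, not s.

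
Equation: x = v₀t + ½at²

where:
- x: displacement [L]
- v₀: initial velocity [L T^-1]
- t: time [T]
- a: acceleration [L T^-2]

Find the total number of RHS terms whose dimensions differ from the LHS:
0

LHS x: [L]
- v₀t: [L] ✓
- ½at²: [L] ✓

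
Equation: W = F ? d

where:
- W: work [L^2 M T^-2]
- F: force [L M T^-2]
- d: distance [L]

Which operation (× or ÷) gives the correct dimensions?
multiplication (×): W = F × d

W [L^2 M T^-2]; F [L M T^-2]; d [L].
F × d → [L^2 M T^-2] ✓
F ÷ d → [M T^-2] ✗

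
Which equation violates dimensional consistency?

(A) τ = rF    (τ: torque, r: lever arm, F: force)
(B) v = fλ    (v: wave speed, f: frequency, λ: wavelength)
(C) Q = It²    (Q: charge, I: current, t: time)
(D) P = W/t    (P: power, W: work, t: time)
(C) Q = It²

The equation (C) Q = It² is dimensionally incorrect.

LHS (Q): [I T]
RHS (It²): [I T^2] ✗

The dimensions do not match. The other three equations balance.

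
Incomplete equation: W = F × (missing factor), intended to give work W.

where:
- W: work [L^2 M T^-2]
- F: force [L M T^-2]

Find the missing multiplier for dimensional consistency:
d (distance), dimensions [L]

W has dimensions [L^2 M T^-2] and F has dimensions [L M T^-2].
The missing factor must have dimensions [L^2 M T^-2] / [L M T^-2] = [L], i.e. distance (d).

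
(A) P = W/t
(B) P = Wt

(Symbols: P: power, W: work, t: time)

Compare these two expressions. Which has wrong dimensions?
(B)

(A) P = W/t: LHS [L^2 M T^-3], RHS [L^2 M T^-3] ✓
(B) P = Wt: LHS [L^2 M T^-3], RHS [L^2 M T^-1] ✗

Expression (B) P = Wt is dimensionally incorrect.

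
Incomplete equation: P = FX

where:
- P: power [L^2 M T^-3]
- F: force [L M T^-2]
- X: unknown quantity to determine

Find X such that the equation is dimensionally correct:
X = v (velocity), dimensions [L T^-1]

P has dimensions [L^2 M T^-3]; the rest of the RHS (F) has dimensions [L M T^-2].
So X must have dimensions [L T^-1] — X = v (velocity).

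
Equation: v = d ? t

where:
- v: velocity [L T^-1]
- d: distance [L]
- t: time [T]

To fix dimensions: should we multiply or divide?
division (÷): v = d ÷ t

v [L T^-1]; d [L]; t [T].
d × t → [L T] ✗
d ÷ t → [L T^-1] ✓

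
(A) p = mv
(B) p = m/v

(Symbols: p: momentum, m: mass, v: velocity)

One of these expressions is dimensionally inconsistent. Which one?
(B)

(A) p = mv: LHS [L M T^-1], RHS [L M T^-1] ✓
(B) p = m/v: LHS [L M T^-1], RHS [L^-1 M T] ✗

Expression (B) p = m/v is dimensionally incorrect.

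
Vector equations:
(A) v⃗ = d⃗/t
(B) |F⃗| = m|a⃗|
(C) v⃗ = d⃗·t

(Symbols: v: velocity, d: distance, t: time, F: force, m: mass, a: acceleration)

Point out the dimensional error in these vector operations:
(C) v⃗ = d⃗·t

(A) v⃗ = d⃗/t: LHS [L T^-1], RHS [L T^-1] ✓ — displacement (vector) divided by time (scalar)
(B) |F⃗| = m|a⃗|: LHS [L M T^-2], RHS [L M T^-2] ✓ — magnitudes of vectors are scalars
(C) v⃗ = d⃗·t: LHS [L T^-1], RHS [L T] ✗ — velocity is displacement per time; should be d⃗/t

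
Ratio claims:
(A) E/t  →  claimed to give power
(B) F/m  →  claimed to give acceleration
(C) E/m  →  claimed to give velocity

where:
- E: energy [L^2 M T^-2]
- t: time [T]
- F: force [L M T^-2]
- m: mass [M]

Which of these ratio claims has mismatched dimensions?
(C) E/m does not give velocity

(A) E/t: [L^2 M T^-3] = power [L^2 M T^-3] ✓
(B) F/m: [L T^-2] = acceleration [L T^-2] ✓
(C) E/m: [L^2 T^-2] ≠ velocity [L T^-1] ✗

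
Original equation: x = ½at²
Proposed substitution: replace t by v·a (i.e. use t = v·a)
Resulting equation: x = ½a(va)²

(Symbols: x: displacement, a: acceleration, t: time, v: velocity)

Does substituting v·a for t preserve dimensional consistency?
No

[t] = [T] and [v·a] = [L^2 T^-3]. These differ, so the substitution replaces a quantity by one of different dimensions and the result x = ½a(va)² has LHS [L] vs RHS [L^5 T^-8] — inconsistent.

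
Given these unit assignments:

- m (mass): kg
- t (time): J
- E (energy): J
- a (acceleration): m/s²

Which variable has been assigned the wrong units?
t

The variable t (time) should have units s, not J.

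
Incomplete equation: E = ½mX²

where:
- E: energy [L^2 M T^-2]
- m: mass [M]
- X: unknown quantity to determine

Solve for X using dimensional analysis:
X = v (velocity), dimensions [L T^-1]

E has dimensions [L^2 M T^-2]; the rest of the RHS (½m) has dimensions [M].
So X² must have dimensions [L^2 T^-2], i.e. X has dimensions [L T^-1] — X = v (velocity).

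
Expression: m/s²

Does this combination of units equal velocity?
No

The expression m/s² has dimensions [L T^-2], but velocity has dimensions [L T^-1].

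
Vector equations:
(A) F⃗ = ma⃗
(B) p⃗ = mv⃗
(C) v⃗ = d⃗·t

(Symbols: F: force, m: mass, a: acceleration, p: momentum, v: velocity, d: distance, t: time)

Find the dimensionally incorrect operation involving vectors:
(C) v⃗ = d⃗·t

(A) F⃗ = ma⃗: LHS [L M T^-2], RHS [L M T^-2] ✓ — Force and acceleration are vectors, mass is a scalar
(B) p⃗ = mv⃗: LHS [L M T^-1], RHS [L M T^-1] ✓ — mass (scalar) times velocity (vector)
(C) v⃗ = d⃗·t: LHS [L T^-1], RHS [L T] ✗ — velocity is displacement per time; should be d⃗/t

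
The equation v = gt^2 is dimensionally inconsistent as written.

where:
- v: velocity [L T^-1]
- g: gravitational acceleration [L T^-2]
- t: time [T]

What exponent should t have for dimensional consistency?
The exponent of t should be 1: v = gt

The LHS v has dimensions [L T^-1]; t has dimensions [T].
As written, the RHS gt^2 (exponent 2 on t) has dimensions [L], which does not match.
With exponent 1, the RHS gt has dimensions [L T^-1], matching the LHS.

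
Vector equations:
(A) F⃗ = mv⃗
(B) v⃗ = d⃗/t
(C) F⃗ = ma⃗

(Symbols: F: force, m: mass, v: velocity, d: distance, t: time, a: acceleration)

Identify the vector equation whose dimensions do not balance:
(A) F⃗ = mv⃗

(A) F⃗ = mv⃗: LHS [L M T^-2], RHS [L M T^-1] ✗ — mass times velocity is momentum, not force; should be ma⃗
(B) v⃗ = d⃗/t: LHS [L T^-1], RHS [L T^-1] ✓ — displacement (vector) divided by time (scalar)
(C) F⃗ = ma⃗: LHS [L M T^-2], RHS [L M T^-2] ✓ — Force and acceleration are vectors, mass is a scalar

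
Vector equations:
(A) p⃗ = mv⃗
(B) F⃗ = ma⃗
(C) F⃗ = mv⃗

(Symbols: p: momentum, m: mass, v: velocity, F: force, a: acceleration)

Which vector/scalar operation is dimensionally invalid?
(C) F⃗ = mv⃗

(A) p⃗ = mv⃗: LHS [L M T^-1], RHS [L M T^-1] ✓ — mass (scalar) times velocity (vector)
(B) F⃗ = ma⃗: LHS [L M T^-2], RHS [L M T^-2] ✓ — Force and acceleration are vectors, mass is a scalar
(C) F⃗ = mv⃗: LHS [L M T^-2], RHS [L M T^-1] ✗ — mass times velocity is momentum, not force; should be ma⃗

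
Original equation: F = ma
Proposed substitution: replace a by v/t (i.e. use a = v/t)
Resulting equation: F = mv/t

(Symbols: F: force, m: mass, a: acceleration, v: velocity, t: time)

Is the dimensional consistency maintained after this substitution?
Yes

[a] = [L T^-2] and [v/t] = [L T^-2]. These match, so the substitution replaces a quantity by one of the same dimensions and the result F = mv/t has LHS [L M T^-2] vs RHS [L M T^-2] — still consistent.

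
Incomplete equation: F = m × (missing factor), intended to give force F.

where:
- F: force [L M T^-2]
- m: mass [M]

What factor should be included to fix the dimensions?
a (acceleration), dimensions [L T^-2]

F has dimensions [L M T^-2] and m has dimensions [M].
The missing factor must have dimensions [L M T^-2] / [M] = [L T^-2], i.e. acceleration (a).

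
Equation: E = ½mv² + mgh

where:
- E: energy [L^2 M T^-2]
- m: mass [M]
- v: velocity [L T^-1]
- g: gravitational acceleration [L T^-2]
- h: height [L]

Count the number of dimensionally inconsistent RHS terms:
0

LHS E: [L^2 M T^-2]
- ½mv²: [L^2 M T^-2] ✓
- mgh: [L^2 M T^-2] ✓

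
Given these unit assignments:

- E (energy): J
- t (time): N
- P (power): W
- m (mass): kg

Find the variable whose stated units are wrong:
t

The variable t (time) should have units s, not N.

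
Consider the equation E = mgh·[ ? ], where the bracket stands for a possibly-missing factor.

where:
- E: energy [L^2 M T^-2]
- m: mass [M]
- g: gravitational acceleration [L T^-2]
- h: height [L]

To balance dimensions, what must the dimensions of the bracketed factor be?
Nothing is missing — the bracketed factor must be dimensionless.

E has dimensions [L^2 M T^-2] and mgh already has dimensions [L^2 M T^-2], so E = mgh is dimensionally complete.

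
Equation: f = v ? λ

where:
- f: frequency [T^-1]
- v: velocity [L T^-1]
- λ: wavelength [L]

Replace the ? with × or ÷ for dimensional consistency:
division (÷): f = v ÷ λ

f [T^-1]; v [L T^-1]; λ [L].
v × λ → [L^2 T^-1] ✗
v ÷ λ → [T^-1] ✓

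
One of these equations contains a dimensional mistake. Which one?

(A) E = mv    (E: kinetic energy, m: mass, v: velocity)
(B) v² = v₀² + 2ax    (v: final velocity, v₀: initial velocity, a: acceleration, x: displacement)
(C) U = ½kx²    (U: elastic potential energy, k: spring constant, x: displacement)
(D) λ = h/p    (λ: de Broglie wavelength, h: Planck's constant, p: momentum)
(A) E = mv

The equation (A) E = mv is dimensionally incorrect.

LHS (E): [L^2 M T^-2]
RHS (mv): [L M T^-1] ✗

The dimensions do not match. The other three equations balance.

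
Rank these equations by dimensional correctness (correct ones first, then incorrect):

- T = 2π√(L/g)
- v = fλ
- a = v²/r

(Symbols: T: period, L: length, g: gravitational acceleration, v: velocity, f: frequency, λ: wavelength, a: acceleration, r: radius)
Dimensionally correct: T = 2π√(L/g), v = fλ, a = v²/r
Dimensionally incorrect: none
Ordered (correct first, then incorrect): T = 2π√(L/g), v = fλ, a = v²/r

- T = 2π√(L/g): LHS [T], RHS [T] → correct ✓
- v = fλ: LHS [L T^-1], RHS [L T^-1] → correct ✓
- a = v²/r: LHS [L T^-2], RHS [L T^-2] → correct ✓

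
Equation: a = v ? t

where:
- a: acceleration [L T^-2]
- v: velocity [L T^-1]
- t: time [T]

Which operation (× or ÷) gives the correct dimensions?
division (÷): a = v ÷ t

a [L T^-2]; v [L T^-1]; t [T].
v × t → [L] ✗
v ÷ t → [L T^-2] ✓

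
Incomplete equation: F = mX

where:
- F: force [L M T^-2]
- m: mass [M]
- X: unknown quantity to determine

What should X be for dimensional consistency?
X = a (acceleration), dimensions [L T^-2]

F has dimensions [L M T^-2]; the rest of the RHS (m) has dimensions [M].
So X must have dimensions [L T^-2] — X = a (acceleration).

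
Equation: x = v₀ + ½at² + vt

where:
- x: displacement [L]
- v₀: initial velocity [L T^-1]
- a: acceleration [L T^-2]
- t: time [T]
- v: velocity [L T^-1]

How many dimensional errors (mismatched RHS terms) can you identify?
1

LHS x: [L]
- v₀: [L T^-1] ✗
- ½at²: [L] ✓
- vt: [L] ✓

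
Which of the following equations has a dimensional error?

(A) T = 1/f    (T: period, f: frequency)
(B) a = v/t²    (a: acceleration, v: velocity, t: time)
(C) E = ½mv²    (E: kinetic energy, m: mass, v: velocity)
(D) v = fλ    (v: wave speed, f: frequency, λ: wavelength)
(B) a = v/t²

The equation (B) a = v/t² is dimensionally incorrect.

LHS (a): [L T^-2]
RHS (v/t²): [L T^-3] ✗

The dimensions do not match. The other three equations balance.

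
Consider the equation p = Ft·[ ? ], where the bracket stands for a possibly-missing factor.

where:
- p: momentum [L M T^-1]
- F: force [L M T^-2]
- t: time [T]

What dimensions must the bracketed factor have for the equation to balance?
Nothing is missing — the bracketed factor must be dimensionless.

p has dimensions [L M T^-1] and Ft already has dimensions [L M T^-1], so p = Ft is dimensionally complete.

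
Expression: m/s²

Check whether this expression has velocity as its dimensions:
No

The expression m/s² has dimensions [L T^-2], but velocity has dimensions [L T^-1].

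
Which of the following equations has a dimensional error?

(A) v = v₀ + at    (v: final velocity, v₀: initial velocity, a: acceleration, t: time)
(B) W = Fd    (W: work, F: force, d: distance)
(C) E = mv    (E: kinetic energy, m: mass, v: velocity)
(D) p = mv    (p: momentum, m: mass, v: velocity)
(C) E = mv

The equation (C) E = mv is dimensionally incorrect.

LHS (E): [L^2 M T^-2]
RHS (mv): [L M T^-1] ✗

The dimensions do not match. The other three equations balance.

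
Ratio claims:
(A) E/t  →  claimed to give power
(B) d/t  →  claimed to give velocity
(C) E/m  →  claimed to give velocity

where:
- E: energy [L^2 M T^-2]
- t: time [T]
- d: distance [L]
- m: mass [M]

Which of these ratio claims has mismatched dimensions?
(C) E/m does not give velocity

(A) E/t: [L^2 M T^-3] = power [L^2 M T^-3] ✓
(B) d/t: [L T^-1] = velocity [L T^-1] ✓
(C) E/m: [L^2 T^-2] ≠ velocity [L T^-1] ✗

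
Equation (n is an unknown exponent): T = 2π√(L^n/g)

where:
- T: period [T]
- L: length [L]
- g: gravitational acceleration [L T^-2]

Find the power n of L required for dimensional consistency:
n = 1

T has dimensions [T]; L has dimensions [L].
With n = 1: 2π√(L^1/g) has dimensions [T], matching the LHS ✓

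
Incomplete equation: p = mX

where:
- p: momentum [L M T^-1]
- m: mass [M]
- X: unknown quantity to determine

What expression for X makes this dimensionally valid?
X = v (velocity), dimensions [L T^-1]

p has dimensions [L M T^-1]; the rest of the RHS (m) has dimensions [M].
So X must have dimensions [L T^-1] — X = v (velocity).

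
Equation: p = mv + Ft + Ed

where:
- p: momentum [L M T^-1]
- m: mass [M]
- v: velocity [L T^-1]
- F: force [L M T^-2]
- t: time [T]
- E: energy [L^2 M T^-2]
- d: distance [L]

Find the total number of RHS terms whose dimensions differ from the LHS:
1

LHS p: [L M T^-1]
- mv: [L M T^-1] ✓
- Ft: [L M T^-1] ✓
- Ed: [L^3 M T^-2] ✗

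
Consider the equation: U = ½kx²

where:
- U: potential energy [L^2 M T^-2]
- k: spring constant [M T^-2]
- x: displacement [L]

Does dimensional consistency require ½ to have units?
No

U has dimensions [L^2 M T^-2] and kx² already has dimensions [L^2 M T^-2], so the equation balances without ½ contributing any dimensions. ½ is a pure (dimensionless) number; changing or removing it would not affect dimensional consistency.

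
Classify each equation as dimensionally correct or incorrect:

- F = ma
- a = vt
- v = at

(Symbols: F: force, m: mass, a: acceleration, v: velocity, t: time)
Dimensionally correct: F = ma, v = at
Dimensionally incorrect: a = vt
Ordered (correct first, then incorrect): F = ma, v = at, a = vt

- F = ma: LHS [L M T^-2], RHS [L M T^-2] → correct ✓
- a = vt: LHS [L T^-2], RHS [L] → incorrect ✗
- v = at: LHS [L T^-1], RHS [L T^-1] → correct ✓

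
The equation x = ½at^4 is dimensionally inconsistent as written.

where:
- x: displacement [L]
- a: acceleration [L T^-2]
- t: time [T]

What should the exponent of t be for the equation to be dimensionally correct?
The exponent of t should be 2: x = ½at^2

The LHS x has dimensions [L]; t has dimensions [T].
As written, the RHS ½at^4 (exponent 4 on t) has dimensions [L T^2], which does not match.
With exponent 2, the RHS ½at^2 has dimensions [L], matching the LHS.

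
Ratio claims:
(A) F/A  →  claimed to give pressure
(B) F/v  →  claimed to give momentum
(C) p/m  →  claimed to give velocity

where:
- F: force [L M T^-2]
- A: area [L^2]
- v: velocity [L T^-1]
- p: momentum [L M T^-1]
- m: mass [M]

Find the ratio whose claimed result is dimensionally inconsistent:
(B) F/v does not give momentum

(A) F/A: [L^-1 M T^-2] = pressure [L^-1 M T^-2] ✓
(B) F/v: [M T^-1] ≠ momentum [L M T^-1] ✗
(C) p/m: [L T^-1] = velocity [L T^-1] ✓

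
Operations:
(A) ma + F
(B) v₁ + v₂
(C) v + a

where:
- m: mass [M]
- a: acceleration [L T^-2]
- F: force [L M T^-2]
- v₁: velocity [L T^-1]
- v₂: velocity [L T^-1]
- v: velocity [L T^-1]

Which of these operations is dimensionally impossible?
(C) v + a

(A) ma + F: ma [L M T^-2] and F [L M T^-2] — same dimensions ✓
(B) v₁ + v₂: v₁ [L T^-1] and v₂ [L T^-1] — same dimensions ✓
(C) v + a: v [L T^-1] and a [L T^-2] — different dimensions cannot be added/subtracted ✗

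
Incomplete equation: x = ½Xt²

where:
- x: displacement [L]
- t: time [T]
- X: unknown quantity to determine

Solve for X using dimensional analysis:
X = a (acceleration), dimensions [L T^-2]

x has dimensions [L]; the rest of the RHS (½ t²) has dimensions [T^2].
So X must have dimensions [L T^-2] — X = a (acceleration).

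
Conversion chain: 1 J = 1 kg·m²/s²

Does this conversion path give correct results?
The chain is correct (no errors).

Correct: Joule is defined as kg·m²/s²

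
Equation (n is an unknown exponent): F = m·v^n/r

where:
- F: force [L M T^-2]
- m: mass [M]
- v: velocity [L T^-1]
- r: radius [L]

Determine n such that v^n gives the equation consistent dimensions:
n = 2

F has dimensions [L M T^-2]; v has dimensions [L T^-1].
The rest of the RHS has dimensions [L^-1 M], so v^n must supply [L^2 T^-2].
With n = 2: m·v^2/r has dimensions [L M T^-2], matching the LHS ✓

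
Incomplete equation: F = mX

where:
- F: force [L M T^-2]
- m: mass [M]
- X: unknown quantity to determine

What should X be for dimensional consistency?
X = a (acceleration), dimensions [L T^-2]

F has dimensions [L M T^-2]; the rest of the RHS (m) has dimensions [M].
So X must have dimensions [L T^-2] — X = a (acceleration).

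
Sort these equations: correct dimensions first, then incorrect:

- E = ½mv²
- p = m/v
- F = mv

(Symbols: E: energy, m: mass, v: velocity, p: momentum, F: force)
Dimensionally correct: E = ½mv²
Dimensionally incorrect: p = m/v, F = mv
Ordered (correct first, then incorrect): E = ½mv², p = m/v, F = mv

- E = ½mv²: LHS [L^2 M T^-2], RHS [L^2 M T^-2] → correct ✓
- p = m/v: LHS [L M T^-1], RHS [L^-1 M T] → incorrect ✗
- F = mv: LHS [L M T^-2], RHS [L M T^-1] → incorrect ✗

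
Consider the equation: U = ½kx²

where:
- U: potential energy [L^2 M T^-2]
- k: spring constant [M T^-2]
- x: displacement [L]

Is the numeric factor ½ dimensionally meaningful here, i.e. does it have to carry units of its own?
No

U has dimensions [L^2 M T^-2] and kx² already has dimensions [L^2 M T^-2], so the equation balances without ½ contributing any dimensions. ½ is a pure (dimensionless) number; changing or removing it would not affect dimensional consistency.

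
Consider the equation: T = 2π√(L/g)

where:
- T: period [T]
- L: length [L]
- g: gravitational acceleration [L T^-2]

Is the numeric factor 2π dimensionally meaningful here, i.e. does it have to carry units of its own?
No

T has dimensions [T] and √(L/g) already has dimensions [T], so the equation balances without 2π contributing any dimensions. 2π is a pure (dimensionless) number; changing or removing it would not affect dimensional consistency.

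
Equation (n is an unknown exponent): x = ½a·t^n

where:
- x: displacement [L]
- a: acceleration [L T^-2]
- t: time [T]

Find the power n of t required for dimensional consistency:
n = 2

x has dimensions [L]; t has dimensions [T].
The rest of the RHS has dimensions [L T^-2], so t^n must supply [T^2].
With n = 2: ½a·t^2 has dimensions [L], matching the LHS ✓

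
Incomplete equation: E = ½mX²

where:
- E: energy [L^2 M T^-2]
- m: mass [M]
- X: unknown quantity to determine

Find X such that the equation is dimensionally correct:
X = v (velocity), dimensions [L T^-1]

E has dimensions [L^2 M T^-2]; the rest of the RHS (½m) has dimensions [M].
So X² must have dimensions [L^2 T^-2], i.e. X has dimensions [L T^-1] — X = v (velocity).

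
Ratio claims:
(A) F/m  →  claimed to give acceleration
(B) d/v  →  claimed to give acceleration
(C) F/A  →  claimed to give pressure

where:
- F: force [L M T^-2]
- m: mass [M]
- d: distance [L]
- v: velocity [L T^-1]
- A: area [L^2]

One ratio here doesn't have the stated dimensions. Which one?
(B) d/v does not give acceleration

(A) F/m: [L T^-2] = acceleration [L T^-2] ✓
(B) d/v: [T] ≠ acceleration [L T^-2] ✗
(C) F/A: [L^-1 M T^-2] = pressure [L^-1 M T^-2] ✓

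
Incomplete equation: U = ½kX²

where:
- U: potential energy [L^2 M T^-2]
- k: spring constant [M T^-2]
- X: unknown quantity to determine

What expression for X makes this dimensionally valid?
X = x (displacement), dimensions [L]

U has dimensions [L^2 M T^-2]; the rest of the RHS (½k) has dimensions [M T^-2].
So X² must have dimensions [L^2], i.e. X has dimensions [L] — X = x (displacement).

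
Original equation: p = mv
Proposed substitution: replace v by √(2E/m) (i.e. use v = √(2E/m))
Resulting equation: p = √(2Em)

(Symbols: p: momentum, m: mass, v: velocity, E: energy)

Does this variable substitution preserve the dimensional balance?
Yes

[v] = [L T^-1] and [√(2E/m)] = [L T^-1]. These match, so the substitution replaces a quantity by one of the same dimensions and the result p = √(2Em) has LHS [L M T^-1] vs RHS [L M T^-1] — still consistent.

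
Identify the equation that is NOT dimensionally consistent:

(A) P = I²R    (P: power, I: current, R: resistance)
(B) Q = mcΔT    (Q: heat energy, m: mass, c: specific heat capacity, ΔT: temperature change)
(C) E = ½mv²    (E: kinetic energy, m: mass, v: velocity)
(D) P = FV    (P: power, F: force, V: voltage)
(D) P = FV

The equation (D) P = FV is dimensionally incorrect.

LHS (P): [L^2 M T^-3]
RHS (FV): [I^-1 L^3 M^2 T^-5] ✗

The dimensions do not match. The other three equations balance.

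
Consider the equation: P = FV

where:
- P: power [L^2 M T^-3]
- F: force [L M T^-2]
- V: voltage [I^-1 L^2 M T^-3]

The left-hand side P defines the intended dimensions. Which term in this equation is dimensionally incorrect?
The right-hand side term FV

P has dimensions [L^2 M T^-3], but FV has dimensions [I^-1 L^3 M^2 T^-5], so the term FV is dimensionally wrong for P.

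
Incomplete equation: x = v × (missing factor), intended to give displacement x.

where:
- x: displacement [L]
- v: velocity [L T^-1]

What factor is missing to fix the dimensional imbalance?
t (time), dimensions [T]

x has dimensions [L] and v has dimensions [L T^-1].
The missing factor must have dimensions [L] / [L T^-1] = [T], i.e. time (t).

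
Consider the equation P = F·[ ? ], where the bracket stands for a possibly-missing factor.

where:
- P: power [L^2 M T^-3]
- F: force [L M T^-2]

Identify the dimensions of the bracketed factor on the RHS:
[L T^-1] — velocity (e.g. v)

P has dimensions [L^2 M T^-3]; F has dimensions [L M T^-2].
The bracketed factor must supply [L^2 M T^-3] / [L M T^-2] = [L T^-1].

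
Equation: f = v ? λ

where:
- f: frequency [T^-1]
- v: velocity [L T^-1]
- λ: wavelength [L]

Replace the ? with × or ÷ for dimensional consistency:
division (÷): f = v ÷ λ

f [T^-1]; v [L T^-1]; λ [L].
v × λ → [L^2 T^-1] ✗
v ÷ λ → [T^-1] ✓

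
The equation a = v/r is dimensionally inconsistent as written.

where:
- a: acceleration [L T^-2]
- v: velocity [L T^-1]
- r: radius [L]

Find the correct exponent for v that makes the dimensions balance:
The exponent of v should be 2: a = v^2/r

The LHS a has dimensions [L T^-2]; v has dimensions [L T^-1].
As written, the RHS v/r (exponent 1 on v) has dimensions [T^-1], which does not match.
With exponent 2, the RHS v^2/r has dimensions [L T^-2], matching the LHS.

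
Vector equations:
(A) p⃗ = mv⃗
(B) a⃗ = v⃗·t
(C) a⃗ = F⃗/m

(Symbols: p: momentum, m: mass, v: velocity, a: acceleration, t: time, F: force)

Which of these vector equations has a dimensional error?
(B) a⃗ = v⃗·t

(A) p⃗ = mv⃗: LHS [L M T^-1], RHS [L M T^-1] ✓ — mass (scalar) times velocity (vector)
(B) a⃗ = v⃗·t: LHS [L T^-2], RHS [L] ✗ — acceleration is velocity per time; should be v⃗/t
(C) a⃗ = F⃗/m: LHS [L T^-2], RHS [L T^-2] ✓ — force (vector) divided by mass (scalar)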